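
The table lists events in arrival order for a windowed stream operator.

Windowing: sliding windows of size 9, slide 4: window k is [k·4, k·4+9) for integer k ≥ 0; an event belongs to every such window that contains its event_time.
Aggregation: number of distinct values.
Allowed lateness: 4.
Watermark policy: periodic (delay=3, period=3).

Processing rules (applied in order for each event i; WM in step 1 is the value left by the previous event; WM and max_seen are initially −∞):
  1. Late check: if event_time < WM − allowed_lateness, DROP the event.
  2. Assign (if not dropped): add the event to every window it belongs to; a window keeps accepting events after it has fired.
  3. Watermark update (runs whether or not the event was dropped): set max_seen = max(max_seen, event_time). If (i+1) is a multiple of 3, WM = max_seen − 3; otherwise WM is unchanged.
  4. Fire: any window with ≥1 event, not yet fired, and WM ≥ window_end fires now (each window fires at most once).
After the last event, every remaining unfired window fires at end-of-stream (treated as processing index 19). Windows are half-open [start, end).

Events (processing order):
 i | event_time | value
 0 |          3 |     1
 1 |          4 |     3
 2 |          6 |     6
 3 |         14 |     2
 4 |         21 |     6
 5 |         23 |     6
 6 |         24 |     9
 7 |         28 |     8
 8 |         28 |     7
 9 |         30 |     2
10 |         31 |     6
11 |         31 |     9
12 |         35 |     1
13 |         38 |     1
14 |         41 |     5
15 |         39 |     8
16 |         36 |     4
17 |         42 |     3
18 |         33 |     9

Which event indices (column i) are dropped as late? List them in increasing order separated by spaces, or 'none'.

18

i=0 t=3 v=1: → [0,9); WM=−∞
i=1 t=4 v=3: → [4,13),[0,9); WM=−∞
i=2 t=6 v=6: → [4,13),[0,9); WM=3
i=3 t=14 v=2: → [12,21),[8,17); WM=3
i=4 t=21 v=6: → [20,29),[16,25); WM=3
i=5 t=23 v=6: → [20,29),[16,25); WM=20; [0,9) fires=3 [4,13) fires=2 [8,17) fires=1
i=6 t=24 v=9: → [24,33),[20,29),[16,25); WM=20
i=7 t=28 v=8: → [28,37),[24,33),[20,29); WM=20
i=8 t=28 v=7: → [28,37),[24,33),[20,29); WM=25; [12,21) fires=1 [16,25) fires=2
i=9 t=30 v=2: → [28,37),[24,33); WM=25
i=10 t=31 v=6: → [28,37),[24,33); WM=25
i=11 t=31 v=9: → [28,37),[24,33); WM=28
i=12 t=35 v=1: → [32,41),[28,37); WM=28
i=13 t=38 v=1: → [36,45),[32,41); WM=28
i=14 t=41 v=5: → [40,49),[36,45); WM=38; [20,29) fires=4 [24,33) fires=5 [28,37) fires=6
i=15 t=39 v=8: → [36,45),[32,41); WM=38
i=16 t=36 v=4: → [36,45),[32,41),[28,37); WM=38
i=17 t=42 v=3: → [40,49),[36,45); WM=39
i=18 t=33 v=9: DROP (t<39-4); WM=39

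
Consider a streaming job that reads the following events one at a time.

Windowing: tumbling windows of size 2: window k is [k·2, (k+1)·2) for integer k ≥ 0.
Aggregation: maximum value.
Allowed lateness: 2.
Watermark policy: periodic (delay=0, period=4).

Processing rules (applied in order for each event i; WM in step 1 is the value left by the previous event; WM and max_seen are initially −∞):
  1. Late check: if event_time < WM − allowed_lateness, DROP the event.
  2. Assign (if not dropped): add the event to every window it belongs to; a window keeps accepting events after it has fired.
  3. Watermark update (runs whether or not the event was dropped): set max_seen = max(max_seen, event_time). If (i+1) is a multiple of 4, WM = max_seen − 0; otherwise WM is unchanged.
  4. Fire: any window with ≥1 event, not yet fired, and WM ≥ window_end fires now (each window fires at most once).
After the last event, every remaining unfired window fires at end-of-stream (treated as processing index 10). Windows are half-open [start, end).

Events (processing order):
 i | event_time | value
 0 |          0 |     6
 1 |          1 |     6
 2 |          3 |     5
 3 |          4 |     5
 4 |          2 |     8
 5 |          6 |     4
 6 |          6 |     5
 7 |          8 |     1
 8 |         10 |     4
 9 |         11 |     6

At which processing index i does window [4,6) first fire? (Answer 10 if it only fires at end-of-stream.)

i=0 t=0 v=6: → [0,2); WM=−∞
i=1 t=1 v=6: → [0,2); WM=−∞
i=2 t=3 v=5: → [2,4); WM=−∞
i=3 t=4 v=5: → [4,6); WM=4; [0,2) fires=6 [2,4) fires=5
i=4 t=2 v=8: → [2,4); WM=4
i=5 t=6 v=4: → [6,8); WM=4
i=6 t=6 v=5: → [6,8); WM=4
i=7 t=8 v=1: → [8,10); WM=8; [4,6) fires=5 [6,8) fires=5
i=8 t=10 v=4: → [10,12); WM=8
i=9 t=11 v=6: → [10,12); WM=8

7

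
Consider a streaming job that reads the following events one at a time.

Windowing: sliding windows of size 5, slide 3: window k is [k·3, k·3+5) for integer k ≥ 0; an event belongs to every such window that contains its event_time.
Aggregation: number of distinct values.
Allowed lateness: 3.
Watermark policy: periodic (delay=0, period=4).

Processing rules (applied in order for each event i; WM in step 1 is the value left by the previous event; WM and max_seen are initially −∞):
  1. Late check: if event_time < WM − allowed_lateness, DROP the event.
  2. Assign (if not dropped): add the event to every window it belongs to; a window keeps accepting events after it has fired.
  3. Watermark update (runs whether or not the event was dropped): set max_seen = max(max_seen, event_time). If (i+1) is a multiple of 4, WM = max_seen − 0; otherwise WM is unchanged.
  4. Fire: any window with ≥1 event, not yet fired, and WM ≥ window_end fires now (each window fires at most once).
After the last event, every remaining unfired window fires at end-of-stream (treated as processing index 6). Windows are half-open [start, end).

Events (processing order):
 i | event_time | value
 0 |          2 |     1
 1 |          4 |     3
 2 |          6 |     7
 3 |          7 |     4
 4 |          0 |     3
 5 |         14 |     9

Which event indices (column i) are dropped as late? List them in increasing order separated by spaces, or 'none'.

i=0 t=2 v=1: → [0,5); WM=−∞
i=1 t=4 v=3: → [3,8),[0,5); WM=−∞
i=2 t=6 v=7: → [6,11),[3,8); WM=−∞
i=3 t=7 v=4: → [6,11),[3,8); WM=7; [0,5) fires=2
i=4 t=0 v=3: DROP (t<7-3); WM=7
i=5 t=14 v=9: → [12,17); WM=7

4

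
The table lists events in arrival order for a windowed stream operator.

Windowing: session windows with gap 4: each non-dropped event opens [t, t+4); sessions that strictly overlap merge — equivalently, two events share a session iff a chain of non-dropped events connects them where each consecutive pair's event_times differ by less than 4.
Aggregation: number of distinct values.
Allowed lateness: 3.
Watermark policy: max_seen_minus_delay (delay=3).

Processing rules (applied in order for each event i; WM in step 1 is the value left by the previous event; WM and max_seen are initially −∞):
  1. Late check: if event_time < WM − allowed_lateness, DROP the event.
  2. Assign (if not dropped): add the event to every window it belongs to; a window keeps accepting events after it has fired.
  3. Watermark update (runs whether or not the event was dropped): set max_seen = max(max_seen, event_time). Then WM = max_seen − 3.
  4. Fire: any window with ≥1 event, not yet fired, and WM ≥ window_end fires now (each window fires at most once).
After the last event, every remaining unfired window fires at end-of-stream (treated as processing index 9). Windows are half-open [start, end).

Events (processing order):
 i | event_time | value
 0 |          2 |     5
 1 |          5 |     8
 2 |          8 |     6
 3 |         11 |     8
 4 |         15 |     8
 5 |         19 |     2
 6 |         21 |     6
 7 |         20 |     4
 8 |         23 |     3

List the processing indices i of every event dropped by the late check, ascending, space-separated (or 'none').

none

i=0 t=2 v=5: → [2,6); WM=-1
i=1 t=5 v=8: → [2,9); WM=2
i=2 t=8 v=6: → [2,12); WM=5
i=3 t=11 v=8: → [2,15); WM=8
i=4 t=15 v=8: → [15,19); WM=12
i=5 t=19 v=2: → [19,23); WM=16
i=6 t=21 v=6: → [19,25); WM=18
i=7 t=20 v=4: → [19,25); WM=18
i=8 t=23 v=3: → [19,27); WM=20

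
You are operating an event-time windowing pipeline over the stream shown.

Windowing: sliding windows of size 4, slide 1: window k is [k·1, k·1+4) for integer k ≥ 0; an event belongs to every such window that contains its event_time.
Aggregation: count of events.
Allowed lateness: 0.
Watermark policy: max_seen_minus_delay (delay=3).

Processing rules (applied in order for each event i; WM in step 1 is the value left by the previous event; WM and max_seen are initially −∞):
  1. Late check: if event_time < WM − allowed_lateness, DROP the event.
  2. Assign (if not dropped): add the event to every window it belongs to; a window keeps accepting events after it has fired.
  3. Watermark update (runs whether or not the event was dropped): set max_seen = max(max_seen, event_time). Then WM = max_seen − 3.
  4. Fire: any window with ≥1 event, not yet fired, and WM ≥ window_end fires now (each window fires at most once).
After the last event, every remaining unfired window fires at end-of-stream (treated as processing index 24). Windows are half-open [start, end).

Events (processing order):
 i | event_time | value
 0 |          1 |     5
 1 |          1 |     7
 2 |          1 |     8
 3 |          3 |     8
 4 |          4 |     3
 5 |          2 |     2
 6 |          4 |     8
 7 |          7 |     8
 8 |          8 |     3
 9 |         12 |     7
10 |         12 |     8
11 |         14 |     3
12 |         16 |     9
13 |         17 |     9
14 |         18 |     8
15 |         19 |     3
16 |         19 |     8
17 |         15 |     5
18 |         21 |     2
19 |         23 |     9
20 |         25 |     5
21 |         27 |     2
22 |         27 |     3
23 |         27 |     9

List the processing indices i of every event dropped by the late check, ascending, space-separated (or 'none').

17

i=0 t=1 v=5: → [1,5),[0,4); WM=-2
i=1 t=1 v=7: → [1,5),[0,4); WM=-2
i=2 t=1 v=8: → [1,5),[0,4); WM=-2
i=3 t=3 v=8: → [3,7),[2,6),[1,5),[0,4); WM=0
i=4 t=4 v=3: → [4,8),[3,7),[2,6),[1,5); WM=1
i=5 t=2 v=2: → [2,6),[1,5),[0,4); WM=1
i=6 t=4 v=8: → [4,8),[3,7),[2,6),[1,5); WM=1
i=7 t=7 v=8: → [7,11),[6,10),[5,9),[4,8); WM=4; [0,4) fires=5
i=8 t=8 v=3: → [8,12),[7,11),[6,10),[5,9); WM=5; [1,5) fires=7
i=9 t=12 v=7: → [12,16),[11,15),[10,14),[9,13); WM=9; [2,6) fires=4 [3,7) fires=3 [4,8) fires=3 [5,9) fires=2
i=10 t=12 v=8: → [12,16),[11,15),[10,14),[9,13); WM=9
i=11 t=14 v=3: → [14,18),[13,17),[12,16),[11,15); WM=11; [6,10) fires=2 [7,11) fires=2
i=12 t=16 v=9: → [16,20),[15,19),[14,18),[13,17); WM=13; [8,12) fires=1 [9,13) fires=2
i=13 t=17 v=9: → [17,21),[16,20),[15,19),[14,18); WM=14; [10,14) fires=2
i=14 t=18 v=8: → [18,22),[17,21),[16,20),[15,19); WM=15; [11,15) fires=3
i=15 t=19 v=3: → [19,23),[18,22),[17,21),[16,20); WM=16; [12,16) fires=3
i=16 t=19 v=8: → [19,23),[18,22),[17,21),[16,20); WM=16
i=17 t=15 v=5: DROP (t<16-0); WM=16
i=18 t=21 v=2: → [21,25),[20,24),[19,23),[18,22); WM=18; [13,17) fires=2 [14,18) fires=3
i=19 t=23 v=9: → [23,27),[22,26),[21,25),[20,24); WM=20; [15,19) fires=3 [16,20) fires=5
i=20 t=25 v=5: → [25,29),[24,28),[23,27),[22,26); WM=22; [17,21) fires=4 [18,22) fires=4
i=21 t=27 v=2: → [27,31),[26,30),[25,29),[24,28); WM=24; [19,23) fires=3 [20,24) fires=2
i=22 t=27 v=3: → [27,31),[26,30),[25,29),[24,28); WM=24
i=23 t=27 v=9: → [27,31),[26,30),[25,29),[24,28); WM=24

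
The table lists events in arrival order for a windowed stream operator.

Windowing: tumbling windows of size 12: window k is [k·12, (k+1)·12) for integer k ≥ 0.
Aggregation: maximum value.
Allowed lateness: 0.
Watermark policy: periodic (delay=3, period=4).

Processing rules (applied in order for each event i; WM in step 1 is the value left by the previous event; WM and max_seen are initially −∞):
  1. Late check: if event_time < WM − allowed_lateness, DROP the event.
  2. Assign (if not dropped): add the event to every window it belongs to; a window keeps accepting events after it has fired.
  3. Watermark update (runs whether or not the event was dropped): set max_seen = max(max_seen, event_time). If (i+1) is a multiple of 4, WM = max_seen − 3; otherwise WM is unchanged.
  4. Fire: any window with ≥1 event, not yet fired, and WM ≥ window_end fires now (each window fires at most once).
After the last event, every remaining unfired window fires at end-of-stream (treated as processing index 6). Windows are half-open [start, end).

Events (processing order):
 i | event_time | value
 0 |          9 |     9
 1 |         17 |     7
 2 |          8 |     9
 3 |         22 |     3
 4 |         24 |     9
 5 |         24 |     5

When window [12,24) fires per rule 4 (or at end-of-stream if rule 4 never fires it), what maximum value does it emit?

7

i=0 t=9 v=9: → [0,12); WM=−∞
i=1 t=17 v=7: → [12,24); WM=−∞
i=2 t=8 v=9: → [0,12); WM=−∞
i=3 t=22 v=3: → [12,24); WM=19; [0,12) fires=9
i=4 t=24 v=9: → [24,36); WM=19
i=5 t=24 v=5: → [24,36); WM=19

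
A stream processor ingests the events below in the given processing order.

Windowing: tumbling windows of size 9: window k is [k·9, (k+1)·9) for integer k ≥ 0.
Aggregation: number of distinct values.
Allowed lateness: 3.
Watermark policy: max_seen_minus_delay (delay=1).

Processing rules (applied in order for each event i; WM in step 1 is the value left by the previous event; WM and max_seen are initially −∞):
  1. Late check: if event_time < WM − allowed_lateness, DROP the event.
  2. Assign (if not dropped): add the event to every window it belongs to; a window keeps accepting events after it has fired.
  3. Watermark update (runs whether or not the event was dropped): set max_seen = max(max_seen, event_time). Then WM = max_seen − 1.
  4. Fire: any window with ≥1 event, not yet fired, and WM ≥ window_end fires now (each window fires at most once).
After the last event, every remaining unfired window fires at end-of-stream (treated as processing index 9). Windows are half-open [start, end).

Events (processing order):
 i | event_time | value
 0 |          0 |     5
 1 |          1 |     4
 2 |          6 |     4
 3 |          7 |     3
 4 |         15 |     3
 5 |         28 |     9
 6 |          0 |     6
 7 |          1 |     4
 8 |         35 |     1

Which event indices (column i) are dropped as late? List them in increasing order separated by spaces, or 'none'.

i=0 t=0 v=5: → [0,9); WM=-1
i=1 t=1 v=4: → [0,9); WM=0
i=2 t=6 v=4: → [0,9); WM=5
i=3 t=7 v=3: → [0,9); WM=6
i=4 t=15 v=3: → [9,18); WM=14; [0,9) fires=3
i=5 t=28 v=9: → [27,36); WM=27; [9,18) fires=1
i=6 t=0 v=6: DROP (t<27-3); WM=27
i=7 t=1 v=4: DROP (t<27-3); WM=27
i=8 t=35 v=1: → [27,36); WM=34

6 7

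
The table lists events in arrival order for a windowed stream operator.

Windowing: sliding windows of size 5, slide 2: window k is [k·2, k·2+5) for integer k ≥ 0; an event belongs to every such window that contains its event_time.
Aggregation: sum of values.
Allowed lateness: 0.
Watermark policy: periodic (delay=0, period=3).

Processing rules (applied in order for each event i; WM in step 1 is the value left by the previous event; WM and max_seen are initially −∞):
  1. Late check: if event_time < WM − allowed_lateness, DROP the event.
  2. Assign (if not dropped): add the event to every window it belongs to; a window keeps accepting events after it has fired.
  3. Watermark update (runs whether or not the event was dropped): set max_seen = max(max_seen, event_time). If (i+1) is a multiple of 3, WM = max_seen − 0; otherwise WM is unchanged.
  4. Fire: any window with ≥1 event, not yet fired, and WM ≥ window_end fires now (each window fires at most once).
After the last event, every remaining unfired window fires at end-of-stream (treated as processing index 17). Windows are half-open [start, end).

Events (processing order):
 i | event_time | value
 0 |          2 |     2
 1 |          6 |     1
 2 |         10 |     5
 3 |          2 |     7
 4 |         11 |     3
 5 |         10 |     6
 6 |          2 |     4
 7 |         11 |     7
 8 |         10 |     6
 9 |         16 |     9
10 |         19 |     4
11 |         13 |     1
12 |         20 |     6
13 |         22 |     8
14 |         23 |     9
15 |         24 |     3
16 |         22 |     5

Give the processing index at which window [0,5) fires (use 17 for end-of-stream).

i=0 t=2 v=2: → [2,7),[0,5); WM=−∞
i=1 t=6 v=1: → [6,11),[4,9),[2,7); WM=−∞
i=2 t=10 v=5: → [10,15),[8,13),[6,11); WM=10; [0,5) fires=2 [2,7) fires=3 [4,9) fires=1
i=3 t=2 v=7: DROP (t<10-0); WM=10
i=4 t=11 v=3: → [10,15),[8,13); WM=10
i=5 t=10 v=6: → [10,15),[8,13),[6,11); WM=11; [6,11) fires=12
i=6 t=2 v=4: DROP (t<11-0); WM=11
i=7 t=11 v=7: → [10,15),[8,13); WM=11
i=8 t=10 v=6: DROP (t<11-0); WM=11
i=9 t=16 v=9: → [16,21),[14,19),[12,17); WM=11
i=10 t=19 v=4: → [18,23),[16,21); WM=11
i=11 t=13 v=1: → [12,17),[10,15); WM=19; [8,13) fires=21 [10,15) fires=22 [12,17) fires=10 [14,19) fires=9
i=12 t=20 v=6: → [20,25),[18,23),[16,21); WM=19
i=13 t=22 v=8: → [22,27),[20,25),[18,23); WM=19
i=14 t=23 v=9: → [22,27),[20,25); WM=23; [16,21) fires=19 [18,23) fires=18
i=15 t=24 v=3: → [24,29),[22,27),[20,25); WM=23
i=16 t=22 v=5: DROP (t<23-0); WM=23

2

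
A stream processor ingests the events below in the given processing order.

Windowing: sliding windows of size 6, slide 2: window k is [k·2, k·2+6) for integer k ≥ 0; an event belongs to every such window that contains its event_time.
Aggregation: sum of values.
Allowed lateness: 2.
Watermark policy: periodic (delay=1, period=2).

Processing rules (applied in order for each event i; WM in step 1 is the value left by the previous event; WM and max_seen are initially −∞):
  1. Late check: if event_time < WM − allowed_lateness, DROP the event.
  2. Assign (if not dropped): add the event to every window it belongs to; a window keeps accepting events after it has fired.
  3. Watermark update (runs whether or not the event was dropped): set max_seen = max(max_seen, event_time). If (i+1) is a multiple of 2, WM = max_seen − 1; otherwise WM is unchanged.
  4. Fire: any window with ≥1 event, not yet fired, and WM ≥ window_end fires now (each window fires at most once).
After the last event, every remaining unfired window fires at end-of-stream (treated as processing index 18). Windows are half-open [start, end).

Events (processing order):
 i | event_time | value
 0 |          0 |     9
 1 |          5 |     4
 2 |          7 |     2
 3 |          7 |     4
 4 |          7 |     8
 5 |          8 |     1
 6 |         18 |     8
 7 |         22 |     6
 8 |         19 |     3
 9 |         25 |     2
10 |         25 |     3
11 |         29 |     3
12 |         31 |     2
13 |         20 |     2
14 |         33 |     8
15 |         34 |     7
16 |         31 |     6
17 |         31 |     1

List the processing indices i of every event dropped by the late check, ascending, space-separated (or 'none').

i=0 t=0 v=9: → [0,6); WM=−∞
i=1 t=5 v=4: → [4,10),[2,8),[0,6); WM=4
i=2 t=7 v=2: → [6,12),[4,10),[2,8); WM=4
i=3 t=7 v=4: → [6,12),[4,10),[2,8); WM=6; [0,6) fires=13
i=4 t=7 v=8: → [6,12),[4,10),[2,8); WM=6
i=5 t=8 v=1: → [8,14),[6,12),[4,10); WM=7
i=6 t=18 v=8: → [18,24),[16,22),[14,20); WM=7
i=7 t=22 v=6: → [22,28),[20,26),[18,24); WM=21; [2,8) fires=18 [4,10) fires=19 [6,12) fires=15 [8,14) fires=1 [14,20) fires=8
i=8 t=19 v=3: → [18,24),[16,22),[14,20); WM=21
i=9 t=25 v=2: → [24,30),[22,28),[20,26); WM=24; [16,22) fires=11 [18,24) fires=17
i=10 t=25 v=3: → [24,30),[22,28),[20,26); WM=24
i=11 t=29 v=3: → [28,34),[26,32),[24,30); WM=28; [20,26) fires=11 [22,28) fires=11
i=12 t=31 v=2: → [30,36),[28,34),[26,32); WM=28
i=13 t=20 v=2: DROP (t<28-2); WM=30; [24,30) fires=8
i=14 t=33 v=8: → [32,38),[30,36),[28,34); WM=30
i=15 t=34 v=7: → [34,40),[32,38),[30,36); WM=33; [26,32) fires=5
i=16 t=31 v=6: → [30,36),[28,34),[26,32); WM=33
i=17 t=31 v=1: → [30,36),[28,34),[26,32); WM=33

13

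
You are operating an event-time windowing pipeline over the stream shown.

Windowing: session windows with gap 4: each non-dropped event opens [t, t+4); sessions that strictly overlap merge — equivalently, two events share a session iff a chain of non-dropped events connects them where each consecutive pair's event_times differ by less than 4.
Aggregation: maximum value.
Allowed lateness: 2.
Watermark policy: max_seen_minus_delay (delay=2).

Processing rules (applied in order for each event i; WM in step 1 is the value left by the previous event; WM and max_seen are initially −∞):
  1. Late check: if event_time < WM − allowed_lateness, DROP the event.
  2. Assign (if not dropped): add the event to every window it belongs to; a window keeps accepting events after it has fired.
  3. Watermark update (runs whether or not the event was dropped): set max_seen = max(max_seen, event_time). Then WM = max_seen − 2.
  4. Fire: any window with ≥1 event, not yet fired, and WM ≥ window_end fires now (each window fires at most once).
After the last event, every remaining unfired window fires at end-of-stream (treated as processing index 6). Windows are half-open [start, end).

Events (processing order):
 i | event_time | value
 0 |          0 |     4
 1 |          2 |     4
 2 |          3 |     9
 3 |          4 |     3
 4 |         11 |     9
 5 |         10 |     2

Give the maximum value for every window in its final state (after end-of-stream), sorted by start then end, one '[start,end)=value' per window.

[0,8)=9 [10,15)=9

i=0 t=0 v=4: → [0,4); WM=-2
i=1 t=2 v=4: → [0,6); WM=0
i=2 t=3 v=9: → [0,7); WM=1
i=3 t=4 v=3: → [0,8); WM=2
i=4 t=11 v=9: → [11,15); WM=9
i=5 t=10 v=2: → [10,15); WM=9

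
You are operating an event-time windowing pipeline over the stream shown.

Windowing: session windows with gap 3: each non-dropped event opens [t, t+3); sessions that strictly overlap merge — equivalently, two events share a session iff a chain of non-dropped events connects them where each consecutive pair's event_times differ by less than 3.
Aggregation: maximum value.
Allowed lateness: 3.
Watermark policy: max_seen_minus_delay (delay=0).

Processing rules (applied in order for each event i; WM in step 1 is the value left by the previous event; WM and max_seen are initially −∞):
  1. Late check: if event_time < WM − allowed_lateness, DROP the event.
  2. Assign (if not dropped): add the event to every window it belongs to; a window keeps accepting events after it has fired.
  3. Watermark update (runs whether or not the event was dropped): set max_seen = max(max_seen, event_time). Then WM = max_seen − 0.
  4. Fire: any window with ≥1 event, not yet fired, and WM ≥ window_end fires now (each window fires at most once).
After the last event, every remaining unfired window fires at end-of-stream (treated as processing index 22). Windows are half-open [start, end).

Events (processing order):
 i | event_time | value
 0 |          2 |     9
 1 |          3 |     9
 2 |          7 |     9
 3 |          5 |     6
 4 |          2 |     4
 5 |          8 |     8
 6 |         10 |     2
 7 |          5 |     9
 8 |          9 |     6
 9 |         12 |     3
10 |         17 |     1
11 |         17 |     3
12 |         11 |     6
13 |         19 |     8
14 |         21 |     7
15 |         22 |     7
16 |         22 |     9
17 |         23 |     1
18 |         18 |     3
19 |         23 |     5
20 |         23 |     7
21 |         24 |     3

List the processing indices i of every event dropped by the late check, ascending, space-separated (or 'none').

i=0 t=2 v=9: → [2,5); WM=2
i=1 t=3 v=9: → [2,6); WM=3
i=2 t=7 v=9: → [7,10); WM=7
i=3 t=5 v=6: → [2,10); WM=7
i=4 t=2 v=4: DROP (t<7-3); WM=7
i=5 t=8 v=8: → [2,11); WM=8
i=6 t=10 v=2: → [2,13); WM=10
i=7 t=5 v=9: DROP (t<10-3); WM=10
i=8 t=9 v=6: → [2,13); WM=10
i=9 t=12 v=3: → [2,15); WM=12
i=10 t=17 v=1: → [17,20); WM=17
i=11 t=17 v=3: → [17,20); WM=17
i=12 t=11 v=6: DROP (t<17-3); WM=17
i=13 t=19 v=8: → [17,22); WM=19
i=14 t=21 v=7: → [17,24); WM=21
i=15 t=22 v=7: → [17,25); WM=22
i=16 t=22 v=9: → [17,25); WM=22
i=17 t=23 v=1: → [17,26); WM=23
i=18 t=18 v=3: DROP (t<23-3); WM=23
i=19 t=23 v=5: → [17,26); WM=23
i=20 t=23 v=7: → [17,26); WM=23
i=21 t=24 v=3: → [17,27); WM=24

4 7 12 18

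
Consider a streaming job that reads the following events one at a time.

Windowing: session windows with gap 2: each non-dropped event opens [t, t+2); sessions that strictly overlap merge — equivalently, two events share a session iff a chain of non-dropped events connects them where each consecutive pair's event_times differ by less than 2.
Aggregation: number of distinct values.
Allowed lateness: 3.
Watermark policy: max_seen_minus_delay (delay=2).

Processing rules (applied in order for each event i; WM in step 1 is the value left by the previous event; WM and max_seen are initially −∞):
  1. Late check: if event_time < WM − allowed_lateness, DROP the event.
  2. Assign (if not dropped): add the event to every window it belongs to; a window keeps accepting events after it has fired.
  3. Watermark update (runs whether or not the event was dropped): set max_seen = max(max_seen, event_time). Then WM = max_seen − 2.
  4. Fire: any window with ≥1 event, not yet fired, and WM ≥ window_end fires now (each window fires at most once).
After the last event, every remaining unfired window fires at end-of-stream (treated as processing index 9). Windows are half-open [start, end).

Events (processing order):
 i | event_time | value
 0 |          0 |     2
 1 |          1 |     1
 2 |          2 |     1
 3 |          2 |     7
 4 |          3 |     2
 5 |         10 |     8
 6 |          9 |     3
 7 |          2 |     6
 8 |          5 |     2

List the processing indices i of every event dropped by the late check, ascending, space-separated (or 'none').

i=0 t=0 v=2: → [0,2); WM=-2
i=1 t=1 v=1: → [0,3); WM=-1
i=2 t=2 v=1: → [0,4); WM=0
i=3 t=2 v=7: → [0,4); WM=0
i=4 t=3 v=2: → [0,5); WM=1
i=5 t=10 v=8: → [10,12); WM=8
i=6 t=9 v=3: → [9,12); WM=8
i=7 t=2 v=6: DROP (t<8-3); WM=8
i=8 t=5 v=2: → [5,7); WM=8

7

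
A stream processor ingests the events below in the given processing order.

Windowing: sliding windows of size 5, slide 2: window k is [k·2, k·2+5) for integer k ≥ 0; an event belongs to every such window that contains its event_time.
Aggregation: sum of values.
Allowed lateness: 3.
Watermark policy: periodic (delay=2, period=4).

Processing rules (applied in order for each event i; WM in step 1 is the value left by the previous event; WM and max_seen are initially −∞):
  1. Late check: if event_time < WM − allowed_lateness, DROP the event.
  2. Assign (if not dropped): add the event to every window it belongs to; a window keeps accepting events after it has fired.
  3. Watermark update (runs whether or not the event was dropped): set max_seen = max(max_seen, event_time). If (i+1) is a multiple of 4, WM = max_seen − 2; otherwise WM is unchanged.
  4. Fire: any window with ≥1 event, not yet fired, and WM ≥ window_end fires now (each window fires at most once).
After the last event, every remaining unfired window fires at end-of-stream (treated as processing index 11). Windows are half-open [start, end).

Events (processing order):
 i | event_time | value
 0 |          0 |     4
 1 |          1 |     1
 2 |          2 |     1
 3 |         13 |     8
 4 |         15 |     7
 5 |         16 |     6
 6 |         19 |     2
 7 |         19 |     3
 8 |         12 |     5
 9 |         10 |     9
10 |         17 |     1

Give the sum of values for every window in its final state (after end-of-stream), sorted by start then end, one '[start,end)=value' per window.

[0,5)=6 [2,7)=1 [10,15)=8 [12,17)=21 [14,19)=14 [16,21)=12 [18,23)=5

i=0 t=0 v=4: → [0,5); WM=−∞
i=1 t=1 v=1: → [0,5); WM=−∞
i=2 t=2 v=1: → [2,7),[0,5); WM=−∞
i=3 t=13 v=8: → [12,17),[10,15); WM=11; [0,5) fires=6 [2,7) fires=1
i=4 t=15 v=7: → [14,19),[12,17); WM=11
i=5 t=16 v=6: → [16,21),[14,19),[12,17); WM=11
i=6 t=19 v=2: → [18,23),[16,21); WM=11
i=7 t=19 v=3: → [18,23),[16,21); WM=17; [10,15) fires=8 [12,17) fires=21
i=8 t=12 v=5: DROP (t<17-3); WM=17
i=9 t=10 v=9: DROP (t<17-3); WM=17
i=10 t=17 v=1: → [16,21),[14,19); WM=17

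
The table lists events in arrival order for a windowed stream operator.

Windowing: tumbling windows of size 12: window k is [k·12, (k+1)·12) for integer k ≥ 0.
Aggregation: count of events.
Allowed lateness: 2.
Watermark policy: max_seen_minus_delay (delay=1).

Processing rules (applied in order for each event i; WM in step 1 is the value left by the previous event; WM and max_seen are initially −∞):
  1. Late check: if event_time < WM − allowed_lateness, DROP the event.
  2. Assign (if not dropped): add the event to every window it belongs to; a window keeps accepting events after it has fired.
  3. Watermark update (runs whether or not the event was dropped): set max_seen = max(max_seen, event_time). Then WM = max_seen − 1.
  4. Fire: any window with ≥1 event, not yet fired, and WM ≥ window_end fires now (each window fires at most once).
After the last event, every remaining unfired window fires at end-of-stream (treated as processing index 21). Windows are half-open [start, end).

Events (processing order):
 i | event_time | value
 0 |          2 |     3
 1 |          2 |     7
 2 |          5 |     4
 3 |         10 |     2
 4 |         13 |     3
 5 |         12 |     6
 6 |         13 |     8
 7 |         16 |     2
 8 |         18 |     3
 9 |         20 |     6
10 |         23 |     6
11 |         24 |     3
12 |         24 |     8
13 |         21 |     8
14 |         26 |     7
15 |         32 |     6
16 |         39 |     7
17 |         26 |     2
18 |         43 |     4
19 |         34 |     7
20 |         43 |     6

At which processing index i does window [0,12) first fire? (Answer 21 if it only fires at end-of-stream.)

i=0 t=2 v=3: → [0,12); WM=1
i=1 t=2 v=7: → [0,12); WM=1
i=2 t=5 v=4: → [0,12); WM=4
i=3 t=10 v=2: → [0,12); WM=9
i=4 t=13 v=3: → [12,24); WM=12; [0,12) fires=4
i=5 t=12 v=6: → [12,24); WM=12
i=6 t=13 v=8: → [12,24); WM=12
i=7 t=16 v=2: → [12,24); WM=15
i=8 t=18 v=3: → [12,24); WM=17
i=9 t=20 v=6: → [12,24); WM=19
i=10 t=23 v=6: → [12,24); WM=22
i=11 t=24 v=3: → [24,36); WM=23
i=12 t=24 v=8: → [24,36); WM=23
i=13 t=21 v=8: → [12,24); WM=23
i=14 t=26 v=7: → [24,36); WM=25; [12,24) fires=8
i=15 t=32 v=6: → [24,36); WM=31
i=16 t=39 v=7: → [36,48); WM=38; [24,36) fires=4
i=17 t=26 v=2: DROP (t<38-2); WM=38
i=18 t=43 v=4: → [36,48); WM=42
i=19 t=34 v=7: DROP (t<42-2); WM=42
i=20 t=43 v=6: → [36,48); WM=42

4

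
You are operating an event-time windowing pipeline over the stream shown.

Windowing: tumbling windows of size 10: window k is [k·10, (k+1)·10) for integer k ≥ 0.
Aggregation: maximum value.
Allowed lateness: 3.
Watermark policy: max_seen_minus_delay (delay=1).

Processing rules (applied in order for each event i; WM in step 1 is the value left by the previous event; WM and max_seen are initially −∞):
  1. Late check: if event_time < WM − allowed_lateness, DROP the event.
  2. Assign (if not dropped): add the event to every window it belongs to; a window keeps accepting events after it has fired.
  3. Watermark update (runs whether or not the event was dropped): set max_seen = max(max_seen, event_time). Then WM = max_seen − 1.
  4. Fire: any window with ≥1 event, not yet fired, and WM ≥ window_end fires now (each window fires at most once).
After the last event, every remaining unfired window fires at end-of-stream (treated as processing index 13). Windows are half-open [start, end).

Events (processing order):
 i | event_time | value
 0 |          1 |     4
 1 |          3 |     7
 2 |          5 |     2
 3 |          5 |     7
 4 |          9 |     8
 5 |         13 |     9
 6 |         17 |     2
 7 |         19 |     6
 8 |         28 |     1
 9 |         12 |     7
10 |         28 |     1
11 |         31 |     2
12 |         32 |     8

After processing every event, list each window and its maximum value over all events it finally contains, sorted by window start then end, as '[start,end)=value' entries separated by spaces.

[0,10)=8 [10,20)=9 [20,30)=1 [30,40)=8

i=0 t=1 v=4: → [0,10); WM=0
i=1 t=3 v=7: → [0,10); WM=2
i=2 t=5 v=2: → [0,10); WM=4
i=3 t=5 v=7: → [0,10); WM=4
i=4 t=9 v=8: → [0,10); WM=8
i=5 t=13 v=9: → [10,20); WM=12; [0,10) fires=8
i=6 t=17 v=2: → [10,20); WM=16
i=7 t=19 v=6: → [10,20); WM=18
i=8 t=28 v=1: → [20,30); WM=27; [10,20) fires=9
i=9 t=12 v=7: DROP (t<27-3); WM=27
i=10 t=28 v=1: → [20,30); WM=27
i=11 t=31 v=2: → [30,40); WM=30; [20,30) fires=1
i=12 t=32 v=8: → [30,40); WM=31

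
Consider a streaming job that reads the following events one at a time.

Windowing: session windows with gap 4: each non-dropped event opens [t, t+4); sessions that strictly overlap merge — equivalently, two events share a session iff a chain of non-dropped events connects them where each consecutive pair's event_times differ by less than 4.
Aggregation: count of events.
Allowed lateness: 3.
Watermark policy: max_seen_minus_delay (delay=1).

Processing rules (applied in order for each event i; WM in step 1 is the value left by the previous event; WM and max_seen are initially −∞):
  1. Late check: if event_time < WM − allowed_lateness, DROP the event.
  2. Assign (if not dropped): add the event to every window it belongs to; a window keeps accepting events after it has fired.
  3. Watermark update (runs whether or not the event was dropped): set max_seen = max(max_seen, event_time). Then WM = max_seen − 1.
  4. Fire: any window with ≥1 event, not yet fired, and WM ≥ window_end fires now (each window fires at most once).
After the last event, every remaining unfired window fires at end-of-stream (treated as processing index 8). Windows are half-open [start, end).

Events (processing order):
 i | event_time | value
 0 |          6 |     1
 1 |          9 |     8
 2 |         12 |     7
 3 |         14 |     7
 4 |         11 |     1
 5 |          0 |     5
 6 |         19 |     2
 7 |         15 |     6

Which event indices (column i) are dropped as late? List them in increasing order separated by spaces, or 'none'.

5

i=0 t=6 v=1: → [6,10); WM=5
i=1 t=9 v=8: → [6,13); WM=8
i=2 t=12 v=7: → [6,16); WM=11
i=3 t=14 v=7: → [6,18); WM=13
i=4 t=11 v=1: → [6,18); WM=13
i=5 t=0 v=5: DROP (t<13-3); WM=13
i=6 t=19 v=2: → [19,23); WM=18
i=7 t=15 v=6: → [6,19); WM=18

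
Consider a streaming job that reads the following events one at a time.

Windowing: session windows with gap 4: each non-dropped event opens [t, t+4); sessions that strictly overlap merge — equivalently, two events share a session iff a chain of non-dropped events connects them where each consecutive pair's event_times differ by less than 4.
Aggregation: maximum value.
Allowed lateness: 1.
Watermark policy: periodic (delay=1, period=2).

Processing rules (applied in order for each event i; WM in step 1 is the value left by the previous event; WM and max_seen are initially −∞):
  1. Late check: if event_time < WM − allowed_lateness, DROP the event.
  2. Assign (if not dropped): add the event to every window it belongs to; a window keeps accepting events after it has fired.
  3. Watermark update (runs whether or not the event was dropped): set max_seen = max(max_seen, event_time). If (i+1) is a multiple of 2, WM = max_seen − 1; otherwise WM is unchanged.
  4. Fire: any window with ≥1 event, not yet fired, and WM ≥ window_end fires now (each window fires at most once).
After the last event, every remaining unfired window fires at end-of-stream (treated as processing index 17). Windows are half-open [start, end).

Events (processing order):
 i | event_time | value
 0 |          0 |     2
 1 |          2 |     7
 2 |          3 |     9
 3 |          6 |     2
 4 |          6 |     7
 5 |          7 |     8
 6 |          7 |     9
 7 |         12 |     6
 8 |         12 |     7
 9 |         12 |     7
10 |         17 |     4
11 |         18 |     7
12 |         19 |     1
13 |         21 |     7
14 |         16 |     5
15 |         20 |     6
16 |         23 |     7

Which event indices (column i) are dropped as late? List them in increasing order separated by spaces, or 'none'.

i=0 t=0 v=2: → [0,4); WM=−∞
i=1 t=2 v=7: → [0,6); WM=1
i=2 t=3 v=9: → [0,7); WM=1
i=3 t=6 v=2: → [0,10); WM=5
i=4 t=6 v=7: → [0,10); WM=5
i=5 t=7 v=8: → [0,11); WM=6
i=6 t=7 v=9: → [0,11); WM=6
i=7 t=12 v=6: → [12,16); WM=11
i=8 t=12 v=7: → [12,16); WM=11
i=9 t=12 v=7: → [12,16); WM=11
i=10 t=17 v=4: → [17,21); WM=11
i=11 t=18 v=7: → [17,22); WM=17
i=12 t=19 v=1: → [17,23); WM=17
i=13 t=21 v=7: → [17,25); WM=20
i=14 t=16 v=5: DROP (t<20-1); WM=20
i=15 t=20 v=6: → [17,25); WM=20
i=16 t=23 v=7: → [17,27); WM=20

14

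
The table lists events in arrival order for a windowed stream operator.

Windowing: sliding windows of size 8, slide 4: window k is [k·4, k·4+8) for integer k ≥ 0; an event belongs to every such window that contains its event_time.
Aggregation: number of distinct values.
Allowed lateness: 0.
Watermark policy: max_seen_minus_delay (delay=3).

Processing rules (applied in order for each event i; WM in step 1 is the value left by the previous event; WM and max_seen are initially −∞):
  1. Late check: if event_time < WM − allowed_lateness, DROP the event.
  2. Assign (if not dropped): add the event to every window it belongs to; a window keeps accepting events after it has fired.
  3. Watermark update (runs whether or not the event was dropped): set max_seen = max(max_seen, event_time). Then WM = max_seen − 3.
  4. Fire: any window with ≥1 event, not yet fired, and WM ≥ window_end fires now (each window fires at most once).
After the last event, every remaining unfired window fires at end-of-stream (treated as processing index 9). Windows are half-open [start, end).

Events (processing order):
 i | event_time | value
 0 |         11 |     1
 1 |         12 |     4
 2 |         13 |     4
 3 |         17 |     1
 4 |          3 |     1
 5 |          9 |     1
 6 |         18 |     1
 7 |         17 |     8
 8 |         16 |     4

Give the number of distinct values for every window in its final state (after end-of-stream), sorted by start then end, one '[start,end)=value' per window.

[4,12)=1 [8,16)=2 [12,20)=3 [16,24)=3

i=0 t=11 v=1: → [8,16),[4,12); WM=8
i=1 t=12 v=4: → [12,20),[8,16); WM=9
i=2 t=13 v=4: → [12,20),[8,16); WM=10
i=3 t=17 v=1: → [16,24),[12,20); WM=14; [4,12) fires=1
i=4 t=3 v=1: DROP (t<14-0); WM=14
i=5 t=9 v=1: DROP (t<14-0); WM=14
i=6 t=18 v=1: → [16,24),[12,20); WM=15
i=7 t=17 v=8: → [16,24),[12,20); WM=15
i=8 t=16 v=4: → [16,24),[12,20); WM=15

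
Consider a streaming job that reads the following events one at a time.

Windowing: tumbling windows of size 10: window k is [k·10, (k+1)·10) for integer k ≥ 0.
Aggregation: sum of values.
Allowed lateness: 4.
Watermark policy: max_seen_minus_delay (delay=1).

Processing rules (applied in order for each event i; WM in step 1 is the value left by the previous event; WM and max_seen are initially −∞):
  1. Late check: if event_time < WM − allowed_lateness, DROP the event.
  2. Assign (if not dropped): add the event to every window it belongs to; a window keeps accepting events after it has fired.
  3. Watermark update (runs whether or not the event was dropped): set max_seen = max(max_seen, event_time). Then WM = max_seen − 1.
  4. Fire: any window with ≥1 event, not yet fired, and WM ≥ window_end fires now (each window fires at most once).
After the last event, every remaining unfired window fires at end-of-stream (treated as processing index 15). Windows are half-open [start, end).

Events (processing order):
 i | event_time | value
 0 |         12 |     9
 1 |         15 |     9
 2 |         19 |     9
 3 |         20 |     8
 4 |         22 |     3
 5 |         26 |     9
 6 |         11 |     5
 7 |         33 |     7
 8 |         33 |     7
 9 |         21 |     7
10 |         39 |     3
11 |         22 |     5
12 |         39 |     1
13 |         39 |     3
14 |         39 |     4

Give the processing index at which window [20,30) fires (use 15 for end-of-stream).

7

i=0 t=12 v=9: → [10,20); WM=11
i=1 t=15 v=9: → [10,20); WM=14
i=2 t=19 v=9: → [10,20); WM=18
i=3 t=20 v=8: → [20,30); WM=19
i=4 t=22 v=3: → [20,30); WM=21; [10,20) fires=27
i=5 t=26 v=9: → [20,30); WM=25
i=6 t=11 v=5: DROP (t<25-4); WM=25
i=7 t=33 v=7: → [30,40); WM=32; [20,30) fires=20
i=8 t=33 v=7: → [30,40); WM=32
i=9 t=21 v=7: DROP (t<32-4); WM=32
i=10 t=39 v=3: → [30,40); WM=38
i=11 t=22 v=5: DROP (t<38-4); WM=38
i=12 t=39 v=1: → [30,40); WM=38
i=13 t=39 v=3: → [30,40); WM=38
i=14 t=39 v=4: → [30,40); WM=38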